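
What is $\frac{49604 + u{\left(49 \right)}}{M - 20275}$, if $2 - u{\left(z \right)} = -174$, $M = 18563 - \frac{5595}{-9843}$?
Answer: $- \frac{163328180}{5615207} \approx -29.087$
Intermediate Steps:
$M = \frac{60907068}{3281}$ ($M = 18563 - - \frac{1865}{3281} = 18563 + \frac{1865}{3281} = \frac{60907068}{3281} \approx 18564.0$)
$u{\left(z \right)} = 176$ ($u{\left(z \right)} = 2 - -174 = 2 + 174 = 176$)
$\frac{49604 + u{\left(49 \right)}}{M - 20275} = \frac{49604 + 176}{\frac{60907068}{3281} - 20275} = \frac{49780}{- \frac{5615207}{3281}} = 49780 \left(- \frac{3281}{5615207}\right) = - \frac{163328180}{5615207}$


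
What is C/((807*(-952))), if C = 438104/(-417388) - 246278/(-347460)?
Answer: 6178766747/13927246756017840 ≈ 4.4365e-7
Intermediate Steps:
C = -6178766747/18128204310 (C = 438104*(-1/417388) - 246278*(-1/347460) = -109526/104347 + 123139/173730 = -6178766747/18128204310 ≈ -0.34084)
C/((807*(-952))) = -6178766747/(18128204310*(807*(-952))) = -6178766747/18128204310/(-768264) = -6178766747/18128204310*(-1/768264) = 6178766747/13927246756017840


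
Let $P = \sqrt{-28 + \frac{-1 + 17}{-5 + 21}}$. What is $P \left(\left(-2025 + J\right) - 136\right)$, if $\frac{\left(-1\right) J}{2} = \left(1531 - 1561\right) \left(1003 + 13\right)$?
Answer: $176397 i \sqrt{3} \approx 3.0553 \cdot 10^{5} i$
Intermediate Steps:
$J = 60960$ ($J = - 2 \left(1531 - 1561\right) \left(1003 + 13\right) = - 2 \left(\left(-30\right) 1016\right) = \left(-2\right) \left(-30480\right) = 60960$)
$P = 3 i \sqrt{3}$ ($P = \sqrt{-28 + \frac{16}{16}} = \sqrt{-28 + 16 \cdot \frac{1}{16}} = \sqrt{-28 + 1} = \sqrt{-27} = 3 i \sqrt{3} \approx 5.1962 i$)
$P \left(\left(-2025 + J\right) - 136\right) = 3 i \sqrt{3} \left(\left(-2025 + 60960\right) - 136\right) = 3 i \sqrt{3} \left(58935 - 136\right) = 3 i \sqrt{3} \cdot 58799 = 176397 i \sqrt{3}$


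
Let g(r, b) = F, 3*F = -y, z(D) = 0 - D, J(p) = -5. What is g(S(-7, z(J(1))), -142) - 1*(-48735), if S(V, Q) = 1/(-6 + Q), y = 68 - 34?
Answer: 146171/3 ≈ 48724.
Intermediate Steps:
y = 34
z(D) = -D
F = -34/3 (F = (-1*34)/3 = (1/3)*(-34) = -34/3 ≈ -11.333)
g(r, b) = -34/3
g(S(-7, z(J(1))), -142) - 1*(-48735) = -34/3 - 1*(-48735) = -34/3 + 48735 = 146171/3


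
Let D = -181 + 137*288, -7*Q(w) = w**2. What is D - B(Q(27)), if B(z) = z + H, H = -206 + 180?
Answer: 275836/7 ≈ 39405.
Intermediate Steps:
Q(w) = -w**2/7
H = -26
D = 39275 (D = -181 + 39456 = 39275)
B(z) = -26 + z (B(z) = z - 26 = -26 + z)
D - B(Q(27)) = 39275 - (-26 - 1/7*27**2) = 39275 - (-26 - 1/7*729) = 39275 - (-26 - 729/7) = 39275 - 1*(-911/7) = 39275 + 911/7 = 275836/7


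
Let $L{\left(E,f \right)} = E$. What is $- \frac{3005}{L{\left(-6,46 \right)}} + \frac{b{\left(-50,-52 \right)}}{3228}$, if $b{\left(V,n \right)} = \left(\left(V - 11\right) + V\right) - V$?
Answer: $\frac{1616629}{3228} \approx 500.81$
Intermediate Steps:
$b{\left(V,n \right)} = -11 + V$ ($b{\left(V,n \right)} = \left(\left(-11 + V\right) + V\right) - V = \left(-11 + 2 V\right) - V = -11 + V$)
$- \frac{3005}{L{\left(-6,46 \right)}} + \frac{b{\left(-50,-52 \right)}}{3228} = - \frac{3005}{-6} + \frac{-11 - 50}{3228} = \left(-3005\right) \left(- \frac{1}{6}\right) - \frac{61}{3228} = \frac{3005}{6} - \frac{61}{3228} = \frac{1616629}{3228}$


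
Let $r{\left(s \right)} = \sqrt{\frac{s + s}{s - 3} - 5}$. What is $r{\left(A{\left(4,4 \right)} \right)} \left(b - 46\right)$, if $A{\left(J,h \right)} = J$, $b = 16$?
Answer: $- 30 \sqrt{3} \approx -51.962$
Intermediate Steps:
$r{\left(s \right)} = \sqrt{-5 + \frac{2 s}{-3 + s}}$ ($r{\left(s \right)} = \sqrt{\frac{2 s}{-3 + s} - 5} = \sqrt{-5 + \frac{2 s}{-3 + s}}$)
$r{\left(A{\left(4,4 \right)} \right)} \left(b - 46\right) = \sqrt{3} \sqrt{\frac{5 - 4}{-3 + 4}} \left(16 - 46\right) = \sqrt{3} \sqrt{\frac{5 - 4}{1}} \left(-30\right) = \sqrt{3} \sqrt{1 \cdot 1} \left(-30\right) = \sqrt{3} \sqrt{1} \left(-30\right) = \sqrt{3} \cdot 1 \left(-30\right) = \sqrt{3} \left(-30\right) = - 30 \sqrt{3}$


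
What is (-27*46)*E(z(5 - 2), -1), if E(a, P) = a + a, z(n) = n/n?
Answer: -2484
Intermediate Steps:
z(n) = 1
E(a, P) = 2*a
(-27*46)*E(z(5 - 2), -1) = (-27*46)*(2*1) = -1242*2 = -2484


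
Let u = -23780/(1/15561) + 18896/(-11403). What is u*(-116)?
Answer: 489470439305776/11403 ≈ 4.2925e+10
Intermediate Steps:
u = -4219572752636/11403 (u = -23780/1/15561 + 18896*(-1/11403) = -23780*15561 - 18896/11403 = -370040580 - 18896/11403 = -4219572752636/11403 ≈ -3.7004e+8)
u*(-116) = -4219572752636/11403*(-116) = 489470439305776/11403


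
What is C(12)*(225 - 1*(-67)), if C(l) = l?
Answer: 3504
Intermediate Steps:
C(12)*(225 - 1*(-67)) = 12*(225 - 1*(-67)) = 12*(225 + 67) = 12*292 = 3504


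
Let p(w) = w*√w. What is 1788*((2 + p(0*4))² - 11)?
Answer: -12516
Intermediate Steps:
p(w) = w^(3/2)
1788*((2 + p(0*4))² - 11) = 1788*((2 + (0*4)^(3/2))² - 11) = 1788*((2 + 0^(3/2))² - 11) = 1788*((2 + 0)² - 11) = 1788*(2² - 11) = 1788*(4 - 11) = 1788*(-7) = -12516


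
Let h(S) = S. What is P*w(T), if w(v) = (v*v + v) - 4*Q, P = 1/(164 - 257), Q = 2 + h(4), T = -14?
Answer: -158/93 ≈ -1.6989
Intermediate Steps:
Q = 6 (Q = 2 + 4 = 6)
P = -1/93 (P = 1/(-93) = -1/93 ≈ -0.010753)
w(v) = -24 + v + v² (w(v) = (v*v + v) - 4*6 = (v² + v) - 24 = (v + v²) - 24 = -24 + v + v²)
P*w(T) = -(-24 - 14 + (-14)²)/93 = -(-24 - 14 + 196)/93 = -1/93*158 = -158/93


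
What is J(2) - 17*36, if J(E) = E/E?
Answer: -611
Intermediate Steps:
J(E) = 1
J(2) - 17*36 = 1 - 17*36 = 1 - 612 = -611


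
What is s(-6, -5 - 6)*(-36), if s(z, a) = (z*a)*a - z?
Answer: 25920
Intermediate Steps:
s(z, a) = -z + z*a² (s(z, a) = (a*z)*a - z = z*a² - z = -z + z*a²)
s(-6, -5 - 6)*(-36) = -6*(-1 + (-5 - 6)²)*(-36) = -6*(-1 + (-11)²)*(-36) = -6*(-1 + 121)*(-36) = -6*120*(-36) = -720*(-36) = 25920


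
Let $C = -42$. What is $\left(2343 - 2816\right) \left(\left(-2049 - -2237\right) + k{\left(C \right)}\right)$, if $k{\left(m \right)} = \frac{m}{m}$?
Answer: $-89397$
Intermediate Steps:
$k{\left(m \right)} = 1$
$\left(2343 - 2816\right) \left(\left(-2049 - -2237\right) + k{\left(C \right)}\right) = \left(2343 - 2816\right) \left(\left(-2049 - -2237\right) + 1\right) = \left(2343 - 2816\right) \left(\left(-2049 + 2237\right) + 1\right) = \left(2343 - 2816\right) \left(188 + 1\right) = \left(-473\right) 189 = -89397$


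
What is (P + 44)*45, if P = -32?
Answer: 540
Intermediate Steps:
(P + 44)*45 = (-32 + 44)*45 = 12*45 = 540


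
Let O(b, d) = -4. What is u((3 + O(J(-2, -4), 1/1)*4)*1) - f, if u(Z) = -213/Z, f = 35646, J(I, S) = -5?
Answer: -463185/13 ≈ -35630.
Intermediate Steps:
u((3 + O(J(-2, -4), 1/1)*4)*1) - f = -213/(3 - 4*4) - 1*35646 = -213/(3 - 16) - 35646 = -213/((-13*1)) - 35646 = -213/(-13) - 35646 = -213*(-1/13) - 35646 = 213/13 - 35646 = -463185/13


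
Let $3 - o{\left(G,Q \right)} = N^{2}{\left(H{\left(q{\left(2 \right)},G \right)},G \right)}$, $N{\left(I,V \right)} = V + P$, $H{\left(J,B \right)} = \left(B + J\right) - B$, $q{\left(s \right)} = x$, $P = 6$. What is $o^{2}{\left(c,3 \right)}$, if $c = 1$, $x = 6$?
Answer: $2116$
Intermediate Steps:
$q{\left(s \right)} = 6$
$H{\left(J,B \right)} = J$
$N{\left(I,V \right)} = 6 + V$ ($N{\left(I,V \right)} = V + 6 = 6 + V$)
$o{\left(G,Q \right)} = 3 - \left(6 + G\right)^{2}$
$o^{2}{\left(c,3 \right)} = \left(3 - \left(6 + 1\right)^{2}\right)^{2} = \left(3 - 7^{2}\right)^{2} = \left(3 - 49\right)^{2} = \left(-46\right)^{2} = 2116$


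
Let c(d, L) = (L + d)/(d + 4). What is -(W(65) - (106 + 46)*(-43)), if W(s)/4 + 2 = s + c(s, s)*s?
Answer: -502172/69 ≈ -7277.9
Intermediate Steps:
c(d, L) = (L + d)/(4 + d)
W(s) = -8 + 4*s + 8*s²/(4 + s) (W(s) = -8 + 4*(s + ((s + s)/(4 + s))*s) = -8 + 4*(s + ((2*s)/(4 + s))*s) = -8 + 4*(s + (2*s/(4 + s))*s) = -8 + 4*(s + 2*s²/(4 + s)) = -8 + (4*s + 8*s²/(4 + s)) = -8 + 4*s + 8*s²/(4 + s))
-(W(65) - (106 + 46)*(-43)) = -(4*(-8 + 2*65 + 3*65²)/(4 + 65) - (106 + 46)*(-43)) = -(4*(-8 + 130 + 3*4225)/69 - 152*(-43)) = -(4*(1/69)*(-8 + 130 + 12675) - 1*(-6536)) = -(4*(1/69)*12797 + 6536) = -(51188/69 + 6536) = -1*502172/69 = -502172/69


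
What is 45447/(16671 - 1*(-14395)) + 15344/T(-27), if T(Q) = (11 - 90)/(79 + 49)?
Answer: -61011027799/2454214 ≈ -24860.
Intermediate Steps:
T(Q) = -79/128
45447/(16671 - 1*(-14395)) + 15344/T(-27) = 45447/(16671 - 1*(-14395)) + 15344/(-79/128) = 45447/(16671 + 14395) + 15344*(-128/79) = 45447/31066 - 1964032/79 = -61011027799/2454214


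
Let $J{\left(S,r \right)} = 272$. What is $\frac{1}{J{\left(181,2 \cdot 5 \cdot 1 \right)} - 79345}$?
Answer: $- \frac{1}{79073} \approx -1.2647 \cdot 10^{-5}$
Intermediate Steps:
$\frac{1}{J{\left(181,2 \cdot 5 \cdot 1 \right)} - 79345} = \frac{1}{272 - 79345} = \frac{1}{-79073} = - \frac{1}{79073}$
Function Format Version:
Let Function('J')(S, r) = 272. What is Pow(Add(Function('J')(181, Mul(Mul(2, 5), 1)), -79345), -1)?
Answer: Rational(-1, 79073) ≈ -1.2647e-5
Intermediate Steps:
Pow(Add(Function('J')(181, Mul(Mul(2, 5), 1)), -79345), -1) = Pow(Add(272, -79345), -1) = Pow(-79073, -1) = Rational(-1, 79073)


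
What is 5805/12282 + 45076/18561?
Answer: 9585073/3303858 ≈ 2.9012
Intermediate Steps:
5805/12282 + 45076/18561 = 5805*(1/12282) + 45076*(1/18561) = 1935/4094 + 45076/18561 = 9585073/3303858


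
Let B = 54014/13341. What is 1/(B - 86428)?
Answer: -13341/1152981934 ≈ -1.1571e-5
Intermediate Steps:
B = 54014/13341 (B = 54014*(1/13341) = 54014/13341 ≈ 4.0487)
1/(B - 86428) = 1/(54014/13341 - 86428) = 1/(-1152981934/13341) = -13341/1152981934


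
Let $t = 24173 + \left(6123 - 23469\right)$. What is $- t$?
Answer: $-6827$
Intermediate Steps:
$t = 6827$ ($t = 24173 + \left(6123 - 23469\right) = 24173 - 17346 = 6827$)
$- t = \left(-1\right) 6827 = -6827$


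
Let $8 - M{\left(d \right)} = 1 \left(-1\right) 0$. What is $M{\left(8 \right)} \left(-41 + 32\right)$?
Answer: $-72$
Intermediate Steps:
$M{\left(d \right)} = 8$ ($M{\left(d \right)} = 8 - 1 \left(-1\right) 0 = 8 - \left(-1\right) 0 = 8 - 0 = 8 + 0 = 8$)
$M{\left(8 \right)} \left(-41 + 32\right) = 8 \left(-41 + 32\right) = 8 \left(-9\right) = -72$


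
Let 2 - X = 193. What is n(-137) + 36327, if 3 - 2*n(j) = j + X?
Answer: 72985/2 ≈ 36493.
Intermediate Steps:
X = -191 (X = 2 - 1*193 = 2 - 193 = -191)
n(j) = 97 - j/2 (n(j) = 3/2 - (j - 191)/2 = 3/2 - (-191 + j)/2 = 3/2 + (191/2 - j/2) = 97 - j/2)
n(-137) + 36327 = (97 - ½*(-137)) + 36327 = (97 + 137/2) + 36327 = 331/2 + 36327 = 72985/2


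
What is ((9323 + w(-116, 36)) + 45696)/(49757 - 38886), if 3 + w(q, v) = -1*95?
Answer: 54921/10871 ≈ 5.0521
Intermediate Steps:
w(q, v) = -98 (w(q, v) = -3 - 1*95 = -3 - 95 = -98)
((9323 + w(-116, 36)) + 45696)/(49757 - 38886) = ((9323 - 98) + 45696)/(49757 - 38886) = (9225 + 45696)/10871 = 54921*(1/10871) = 54921/10871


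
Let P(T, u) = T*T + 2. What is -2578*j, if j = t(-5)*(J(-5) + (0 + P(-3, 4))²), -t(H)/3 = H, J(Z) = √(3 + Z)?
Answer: -4679070 - 38670*I*√2 ≈ -4.6791e+6 - 54688.0*I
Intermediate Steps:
P(T, u) = 2 + T² (P(T, u) = T² + 2 = 2 + T²)
t(H) = -3*H
j = 1815 + 15*I*√2 (j = (-3*(-5))*(√(3 - 5) + (0 + (2 + (-3)²))²) = 15*(√(-2) + (0 + (2 + 9))²) = 15*(I*√2 + (0 + 11)²) = 15*(I*√2 + 11²) = 15*(I*√2 + 121) = 15*(121 + I*√2) = 1815 + 15*I*√2 ≈ 1815.0 + 21.213*I)
-2578*j = -2578*(1815 + 15*I*√2) = -4679070 - 38670*I*√2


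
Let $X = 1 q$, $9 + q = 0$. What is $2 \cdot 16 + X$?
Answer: $23$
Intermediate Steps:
$q = -9$ ($q = -9 + 0 = -9$)
$X = -9$ ($X = 1 \left(-9\right) = -9$)
$2 \cdot 16 + X = 2 \cdot 16 - 9 = 32 - 9 = 23$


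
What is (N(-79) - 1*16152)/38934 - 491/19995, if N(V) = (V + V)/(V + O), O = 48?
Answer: -56995654/129747555 ≈ -0.43928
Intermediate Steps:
N(V) = 2*V/(48 + V) (N(V) = (V + V)/(V + 48) = (2*V)/(48 + V) = 2*V/(48 + V))
(N(-79) - 1*16152)/38934 - 491/19995 = (2*(-79)/(48 - 79) - 1*16152)/38934 - 491/19995 = (2*(-79)/(-31) - 16152)*(1/38934) - 491*1/19995 = (2*(-79)*(-1/31) - 16152)*(1/38934) - 491/19995 = (158/31 - 16152)*(1/38934) - 491/19995 = -500554/31*1/38934 - 491/19995 = -250277/603477 - 491/19995 = -56995654/129747555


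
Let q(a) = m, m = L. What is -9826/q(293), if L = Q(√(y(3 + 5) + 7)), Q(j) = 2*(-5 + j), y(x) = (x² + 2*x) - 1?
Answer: -24565/61 - 4913*√86/61 ≈ -1149.6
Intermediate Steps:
y(x) = -1 + x² + 2*x
Q(j) = -10 + 2*j
L = -10 + 2*√86 (L = -10 + 2*√((-1 + (3 + 5)² + 2*(3 + 5)) + 7) = -10 + 2*√((-1 + 8² + 2*8) + 7) = -10 + 2*√((-1 + 64 + 16) + 7) = -10 + 2*√(79 + 7) = -10 + 2*√86 ≈ 8.5472)
m = -10 + 2*√86 ≈ 8.5472
q(a) = -10 + 2*√86
-9826/q(293) = -9826/(-10 + 2*√86)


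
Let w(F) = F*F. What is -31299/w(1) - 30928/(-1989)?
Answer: -62222783/1989 ≈ -31283.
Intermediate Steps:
w(F) = F²
-31299/w(1) - 30928/(-1989) = -31299/(1²) - 30928/(-1989) = -31299/1 - 30928*(-1/1989) = -31299*1 + 30928/1989 = -31299 + 30928/1989 = -62222783/1989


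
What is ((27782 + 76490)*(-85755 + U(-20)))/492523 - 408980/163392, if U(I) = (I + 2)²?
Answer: -363926843218871/20118579504 ≈ -18089.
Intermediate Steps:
U(I) = (2 + I)²
((27782 + 76490)*(-85755 + U(-20)))/492523 - 408980/163392 = ((27782 + 76490)*(-85755 + (2 - 20)²))/492523 - 408980/163392 = (104272*(-85755 + (-18)²))*(1/492523) - 408980*1/163392 = (104272*(-85755 + 324))*(1/492523) - 102245/40848 = (104272*(-85431))*(1/492523) - 102245/40848 = -8908061232*1/492523 - 102245/40848 = -8908061232/492523 - 102245/40848 = -363926843218871/20118579504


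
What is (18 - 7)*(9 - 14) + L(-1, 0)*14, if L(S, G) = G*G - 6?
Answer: -139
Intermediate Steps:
L(S, G) = -6 + G² (L(S, G) = G² - 6 = -6 + G²)
(18 - 7)*(9 - 14) + L(-1, 0)*14 = (18 - 7)*(9 - 14) + (-6 + 0²)*14 = 11*(-5) + (-6 + 0)*14 = -55 - 6*14 = -55 - 84 = -139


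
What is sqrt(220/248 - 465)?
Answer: 5*I*sqrt(71362)/62 ≈ 21.543*I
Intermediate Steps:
sqrt(220/248 - 465) = sqrt(220*(1/248) - 465) = sqrt(55/62 - 465) = sqrt(-28775/62) = 5*I*sqrt(71362)/62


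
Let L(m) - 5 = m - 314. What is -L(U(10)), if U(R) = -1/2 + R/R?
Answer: 617/2 ≈ 308.50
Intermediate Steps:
U(R) = ½ (U(R) = -1*½ + 1 = -½ + 1 = ½)
L(m) = -309 + m (L(m) = 5 + (m - 314) = 5 + (-314 + m) = -309 + m)
-L(U(10)) = -(-309 + ½) = -1*(-617/2) = 617/2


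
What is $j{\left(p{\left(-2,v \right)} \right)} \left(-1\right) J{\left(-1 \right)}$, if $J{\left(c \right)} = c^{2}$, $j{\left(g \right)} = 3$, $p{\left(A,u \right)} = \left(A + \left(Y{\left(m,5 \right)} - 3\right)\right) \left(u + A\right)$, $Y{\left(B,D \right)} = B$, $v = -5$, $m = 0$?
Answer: $-3$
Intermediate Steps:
$p{\left(A,u \right)} = \left(-3 + A\right) \left(A + u\right)$ ($p{\left(A,u \right)} = \left(A + \left(0 - 3\right)\right) \left(u + A\right) = \left(A - 3\right) \left(A + u\right) = \left(-3 + A\right) \left(A + u\right)$)
$j{\left(p{\left(-2,v \right)} \right)} \left(-1\right) J{\left(-1 \right)} = 3 \left(-1\right) \left(-1\right)^{2} = \left(-3\right) 1 = -3$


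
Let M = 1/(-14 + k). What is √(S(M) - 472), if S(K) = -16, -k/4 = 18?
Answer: 2*I*√122 ≈ 22.091*I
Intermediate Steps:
k = -72 (k = -4*18 = -72)
M = -1/86 (M = 1/(-14 - 72) = 1/(-86) = -1/86 ≈ -0.011628)
√(S(M) - 472) = √(-16 - 472) = √(-488) = 2*I*√122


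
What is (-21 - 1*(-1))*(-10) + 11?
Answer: 211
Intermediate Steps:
(-21 - 1*(-1))*(-10) + 11 = (-21 + 1)*(-10) + 11 = -20*(-10) + 11 = 200 + 11 = 211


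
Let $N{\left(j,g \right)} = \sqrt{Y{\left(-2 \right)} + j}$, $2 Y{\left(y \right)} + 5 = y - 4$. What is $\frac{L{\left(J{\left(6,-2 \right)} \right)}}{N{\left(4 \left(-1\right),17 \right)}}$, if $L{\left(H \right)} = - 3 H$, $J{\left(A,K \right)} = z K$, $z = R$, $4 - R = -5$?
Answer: $- \frac{54 i \sqrt{38}}{19} \approx - 17.52 i$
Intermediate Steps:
$Y{\left(y \right)} = - \frac{9}{2} + \frac{y}{2}$ ($Y{\left(y \right)} = - \frac{5}{2} + \frac{y - 4}{2} = - \frac{5}{2} + \frac{-4 + y}{2} = - \frac{5}{2} + \left(-2 + \frac{y}{2}\right) = - \frac{9}{2} + \frac{y}{2}$)
$R = 9$ ($R = 4 - -5 = 4 + 5 = 9$)
$z = 9$
$N{\left(j,g \right)} = \sqrt{- \frac{11}{2} + j}$ ($N{\left(j,g \right)} = \sqrt{\left(- \frac{9}{2} + \frac{1}{2} \left(-2\right)\right) + j} = \sqrt{\left(- \frac{9}{2} - 1\right) + j} = \sqrt{- \frac{11}{2} + j}$)
$J{\left(A,K \right)} = 9 K$
$\frac{L{\left(J{\left(6,-2 \right)} \right)}}{N{\left(4 \left(-1\right),17 \right)}} = \frac{\left(-3\right) 9 \left(-2\right)}{\frac{1}{2} \sqrt{-22 + 4 \cdot 4 \left(-1\right)}} = \frac{\left(-3\right) \left(-18\right)}{\frac{1}{2} \sqrt{-22 + 4 \left(-4\right)}} = \frac{54}{\frac{1}{2} \sqrt{-22 - 16}} = \frac{54}{\frac{1}{2} \sqrt{-38}} = \frac{54}{\frac{1}{2} i \sqrt{38}} = 54 \left(- \frac{i \sqrt{38}}{19}\right) = - \frac{54 i \sqrt{38}}{19}$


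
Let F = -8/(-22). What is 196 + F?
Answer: 2160/11 ≈ 196.36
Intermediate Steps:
F = 4/11 (F = -8*(-1)/22 = -1*(-4/11) = 4/11 ≈ 0.36364)
196 + F = 196 + 4/11 = 2160/11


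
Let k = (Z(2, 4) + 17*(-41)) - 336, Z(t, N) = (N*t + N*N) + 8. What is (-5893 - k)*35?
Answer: -171220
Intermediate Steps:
Z(t, N) = 8 + N² + N*t (Z(t, N) = (N*t + N²) + 8 = (N² + N*t) + 8 = 8 + N² + N*t)
k = -1001 (k = ((8 + 4² + 4*2) + 17*(-41)) - 336 = ((8 + 16 + 8) - 697) - 336 = (32 - 697) - 336 = -665 - 336 = -1001)
(-5893 - k)*35 = (-5893 - 1*(-1001))*35 = (-5893 + 1001)*35 = -4892*35 = -171220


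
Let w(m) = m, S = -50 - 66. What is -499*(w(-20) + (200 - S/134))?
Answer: -6046882/67 ≈ -90252.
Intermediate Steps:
S = -116
-499*(w(-20) + (200 - S/134)) = -499*(-20 + (200 - (-116)/134)) = -499*(-20 + (200 - 1*(-58/67))) = -499*(-20 + (200 + 58/67)) = -499*(-20 + 13458/67) = -499*12118/67 = -6046882/67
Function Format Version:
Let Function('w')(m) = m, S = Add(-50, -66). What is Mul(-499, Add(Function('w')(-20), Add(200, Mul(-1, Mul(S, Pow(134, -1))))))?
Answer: Rational(-6046882, 67) ≈ -90252.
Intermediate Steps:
S = -116
Mul(-499, Add(Function('w')(-20), Add(200, Mul(-1, Mul(S, Pow(134, -1)))))) = Mul(-499, Add(-20, Add(200, Mul(-1, Mul(-116, Pow(134, -1)))))) = Mul(-499, Add(-20, Add(200, Mul(-1, Mul(-116, Rational(1, 134)))))) = Mul(-499, Add(-20, Add(200, Mul(-1, Rational(-58, 67))))) = Mul(-499, Add(-20, Add(200, Rational(58, 67)))) = Mul(-499, Add(-20, Rational(13458, 67))) = Mul(-499, Rational(12118, 67)) = Rational(-6046882, 67)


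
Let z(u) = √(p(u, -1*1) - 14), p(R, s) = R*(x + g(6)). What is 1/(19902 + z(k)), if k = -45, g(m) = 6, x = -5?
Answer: 19902/396089663 - I*√59/396089663 ≈ 5.0246e-5 - 1.9392e-8*I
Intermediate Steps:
p(R, s) = R (p(R, s) = R*(-5 + 6) = R*1 = R)
z(u) = √(-14 + u) (z(u) = √(u - 14) = √(-14 + u))
1/(19902 + z(k)) = 1/(19902 + √(-14 - 45)) = 1/(19902 + √(-59)) = 1/(19902 + I*√59)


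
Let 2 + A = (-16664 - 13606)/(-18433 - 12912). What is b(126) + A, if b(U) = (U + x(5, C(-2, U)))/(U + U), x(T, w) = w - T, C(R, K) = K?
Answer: -85525/1579788 ≈ -0.054137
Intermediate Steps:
A = -6484/6269 (A = -2 + (-16664 - 13606)/(-18433 - 12912) = -2 - 30270/(-31345) = -2 - 30270*(-1/31345) = -2 + 6054/6269 = -6484/6269 ≈ -1.0343)
b(U) = (-5 + 2*U)/(2*U) (b(U) = (U + (U - 1*5))/(U + U) = (U + (U - 5))/((2*U)) = (U + (-5 + U))*(1/(2*U)) = (-5 + 2*U)*(1/(2*U)) = (-5 + 2*U)/(2*U))
b(126) + A = (-5/2 + 126)/126 - 6484/6269 = (1/126)*(247/2) - 6484/6269 = 247/252 - 6484/6269 = -85525/1579788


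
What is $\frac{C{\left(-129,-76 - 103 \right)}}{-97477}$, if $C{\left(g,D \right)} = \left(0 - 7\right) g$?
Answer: $- \frac{903}{97477} \approx -0.0092637$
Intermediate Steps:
$C{\left(g,D \right)} = - 7 g$
$\frac{C{\left(-129,-76 - 103 \right)}}{-97477} = \frac{\left(-7\right) \left(-129\right)}{-97477} = 903 \left(- \frac{1}{97477}\right) = - \frac{903}{97477}$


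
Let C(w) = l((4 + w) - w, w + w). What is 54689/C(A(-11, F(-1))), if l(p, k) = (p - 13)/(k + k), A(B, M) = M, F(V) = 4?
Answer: -875024/9 ≈ -97225.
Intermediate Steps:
l(p, k) = (-13 + p)/(2*k) (l(p, k) = (-13 + p)/((2*k)) = (-13 + p)*(1/(2*k)) = (-13 + p)/(2*k))
C(w) = -9/(4*w) (C(w) = (-13 + ((4 + w) - w))/(2*(w + w)) = (-13 + 4)/(2*((2*w))) = (½)*(1/(2*w))*(-9) = -9/(4*w))
54689/C(A(-11, F(-1))) = 54689/((-9/4/4)) = 54689/((-9/4*¼)) = 54689/(-9/16) = 54689*(-16/9) = -875024/9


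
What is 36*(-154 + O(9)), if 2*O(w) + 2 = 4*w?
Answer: -4932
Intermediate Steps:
O(w) = -1 + 2*w (O(w) = -1 + (4*w)/2 = -1 + 2*w)
36*(-154 + O(9)) = 36*(-154 + (-1 + 2*9)) = 36*(-154 + (-1 + 18)) = 36*(-154 + 17) = 36*(-137) = -4932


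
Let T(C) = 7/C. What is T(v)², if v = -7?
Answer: 1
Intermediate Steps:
T(v)² = (7/(-7))² = (7*(-⅐))² = (-1)² = 1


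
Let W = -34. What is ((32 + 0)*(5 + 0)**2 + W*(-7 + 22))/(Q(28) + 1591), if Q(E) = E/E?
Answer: 145/796 ≈ 0.18216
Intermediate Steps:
Q(E) = 1
((32 + 0)*(5 + 0)**2 + W*(-7 + 22))/(Q(28) + 1591) = ((32 + 0)*(5 + 0)**2 - 34*(-7 + 22))/(1 + 1591) = (32*5**2 - 34*15)/1592 = (32*25 - 510)*(1/1592) = (800 - 510)*(1/1592) = 290*(1/1592) = 145/796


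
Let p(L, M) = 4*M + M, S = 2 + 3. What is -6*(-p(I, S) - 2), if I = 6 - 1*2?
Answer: 162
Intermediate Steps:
I = 4 (I = 6 - 2 = 4)
S = 5
p(L, M) = 5*M
-6*(-p(I, S) - 2) = -6*(-5*5 - 2) = -6*(-1*25 - 2) = -6*(-25 - 2) = -6*(-27) = 162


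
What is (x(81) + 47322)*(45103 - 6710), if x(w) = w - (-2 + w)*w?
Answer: 1574266572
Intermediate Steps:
x(w) = w - w*(-2 + w)
(x(81) + 47322)*(45103 - 6710) = (81*(3 - 1*81) + 47322)*(45103 - 6710) = (81*(3 - 81) + 47322)*38393 = (81*(-78) + 47322)*38393 = (-6318 + 47322)*38393 = 41004*38393 = 1574266572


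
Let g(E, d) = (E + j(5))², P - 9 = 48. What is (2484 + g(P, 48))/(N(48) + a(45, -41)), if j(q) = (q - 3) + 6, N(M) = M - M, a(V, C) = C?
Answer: -6709/41 ≈ -163.63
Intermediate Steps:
P = 57 (P = 9 + 48 = 57)
N(M) = 0
j(q) = 3 + q (j(q) = (-3 + q) + 6 = 3 + q)
g(E, d) = (8 + E)² (g(E, d) = (E + (3 + 5))² = (E + 8)² = (8 + E)²)
(2484 + g(P, 48))/(N(48) + a(45, -41)) = (2484 + (8 + 57)²)/(0 - 41) = (2484 + 65²)/(-41) = (2484 + 4225)*(-1/41) = 6709*(-1/41) = -6709/41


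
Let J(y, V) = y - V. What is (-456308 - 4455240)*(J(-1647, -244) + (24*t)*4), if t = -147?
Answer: 76202667220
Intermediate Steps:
(-456308 - 4455240)*(J(-1647, -244) + (24*t)*4) = (-456308 - 4455240)*((-1647 - 1*(-244)) + (24*(-147))*4) = -4911548*((-1647 + 244) - 3528*4) = -4911548*(-1403 - 14112) = -4911548*(-15515) = 76202667220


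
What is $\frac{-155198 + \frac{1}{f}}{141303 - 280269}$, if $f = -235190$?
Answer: $\frac{36501017621}{32683413540} \approx 1.1168$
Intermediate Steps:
$\frac{-155198 + \frac{1}{f}}{141303 - 280269} = \frac{-155198 + \frac{1}{-235190}}{141303 - 280269} = \frac{-155198 - \frac{1}{235190}}{-138966} = \left(- \frac{36501017621}{235190}\right) \left(- \frac{1}{138966}\right) = \frac{36501017621}{32683413540}$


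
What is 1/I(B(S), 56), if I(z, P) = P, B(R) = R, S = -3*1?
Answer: 1/56 ≈ 0.017857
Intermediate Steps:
S = -3
1/I(B(S), 56) = 1/56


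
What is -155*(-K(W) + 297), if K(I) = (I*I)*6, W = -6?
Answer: -12555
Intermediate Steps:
K(I) = 6*I² (K(I) = I²*6 = 6*I²)
-155*(-K(W) + 297) = -155*(-6*(-6)² + 297) = -155*(-6*36 + 297) = -155*(-1*216 + 297) = -155*(-216 + 297) = -155*81 = -12555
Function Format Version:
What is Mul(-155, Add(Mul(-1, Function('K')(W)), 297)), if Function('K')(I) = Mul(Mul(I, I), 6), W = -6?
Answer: -12555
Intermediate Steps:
Function('K')(I) = Mul(6, Pow(I, 2)) (Function('K')(I) = Mul(Pow(I, 2), 6) = Mul(6, Pow(I, 2)))
Mul(-155, Add(Mul(-1, Function('K')(W)), 297)) = Mul(-155, Add(Mul(-1, Mul(6, Pow(-6, 2))), 297)) = Mul(-155, Add(Mul(-1, Mul(6, 36)), 297)) = Mul(-155, Add(Mul(-1, 216), 297)) = Mul(-155, Add(-216, 297)) = Mul(-155, 81) = -12555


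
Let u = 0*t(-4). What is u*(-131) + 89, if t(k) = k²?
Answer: 89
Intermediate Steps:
u = 0 (u = 0*(-4)² = 0*16 = 0)
u*(-131) + 89 = 0*(-131) + 89 = 0 + 89 = 89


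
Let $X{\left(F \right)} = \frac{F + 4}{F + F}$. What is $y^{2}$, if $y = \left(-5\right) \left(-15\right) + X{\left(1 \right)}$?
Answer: $\frac{24025}{4} \approx 6006.3$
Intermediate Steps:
$X{\left(F \right)} = \frac{4 + F}{2 F}$
$y = \frac{155}{2}$ ($y = \left(-5\right) \left(-15\right) + \frac{4 + 1}{2 \cdot 1} = 75 + \frac{1}{2} \cdot 1 \cdot 5 = 75 + \frac{5}{2} = \frac{155}{2} \approx 77.5$)
$y^{2} = \left(\frac{155}{2}\right)^{2} = \frac{24025}{4}$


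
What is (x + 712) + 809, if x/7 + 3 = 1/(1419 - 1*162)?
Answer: 1885507/1257 ≈ 1500.0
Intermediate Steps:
x = -26390/1257 (x = -21 + 7/(1419 - 1*162) = -21 + 7/(1419 - 162) = -21 + 7/1257 = -26390/1257 ≈ -20.994)
(x + 712) + 809 = (-26390/1257 + 712) + 809 = 868594/1257 + 809 = 1885507/1257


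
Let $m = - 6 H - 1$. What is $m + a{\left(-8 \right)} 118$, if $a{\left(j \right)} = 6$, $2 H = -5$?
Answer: $722$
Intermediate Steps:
$H = - \frac{5}{2}$ ($H = \frac{1}{2} \left(-5\right) = - \frac{5}{2} \approx -2.5$)
$m = 14$ ($m = \left(-6\right) \left(- \frac{5}{2}\right) - 1 = 15 - 1 = 14$)
$m + a{\left(-8 \right)} 118 = 14 + 6 \cdot 118 = 14 + 708 = 722$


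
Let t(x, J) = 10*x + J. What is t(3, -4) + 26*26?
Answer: 702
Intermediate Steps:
t(x, J) = J + 10*x
t(3, -4) + 26*26 = (-4 + 10*3) + 26*26 = (-4 + 30) + 676 = 26 + 676 = 702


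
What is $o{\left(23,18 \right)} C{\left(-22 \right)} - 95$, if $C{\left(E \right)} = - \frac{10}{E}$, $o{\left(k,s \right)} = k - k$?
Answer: $-95$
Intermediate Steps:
$o{\left(k,s \right)} = 0$
$o{\left(23,18 \right)} C{\left(-22 \right)} - 95 = 0 \left(- \frac{10}{-22}\right) - 95 = 0 \left(\left(-10\right) \left(- \frac{1}{22}\right)\right) - 95 = 0 \cdot \frac{5}{11} - 95 = 0 - 95 = -95$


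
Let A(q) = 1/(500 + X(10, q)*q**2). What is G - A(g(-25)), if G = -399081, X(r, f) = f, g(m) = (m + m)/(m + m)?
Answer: -199939582/501 ≈ -3.9908e+5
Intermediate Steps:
g(m) = 1 (g(m) = (2*m)/((2*m)) = (2*m)*(1/(2*m)) = 1)
A(q) = 1/(500 + q**3) (A(q) = 1/(500 + q*q**2) = 1/(500 + q**3))
G - A(g(-25)) = -399081 - 1/(500 + 1**3) = -399081 - 1/(500 + 1) = -399081 - 1/501 = -199939582/501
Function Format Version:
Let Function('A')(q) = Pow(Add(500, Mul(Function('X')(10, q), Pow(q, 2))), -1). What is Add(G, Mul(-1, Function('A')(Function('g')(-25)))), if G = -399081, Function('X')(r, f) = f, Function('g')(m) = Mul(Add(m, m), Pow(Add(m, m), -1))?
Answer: Rational(-199939582, 501) ≈ -3.9908e+5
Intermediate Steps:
Function('g')(m) = 1 (Function('g')(m) = Mul(Mul(2, m), Pow(Mul(2, m), -1)) = Mul(Mul(2, m), Mul(Rational(1, 2), Pow(m, -1))) = 1)
Function('A')(q) = Pow(Add(500, Pow(q, 3)), -1) (Function('A')(q) = Pow(Add(500, Mul(q, Pow(q, 2))), -1) = Pow(Add(500, Pow(q, 3)), -1))
Add(G, Mul(-1, Function('A')(Function('g')(-25)))) = Add(-399081, Mul(-1, Pow(Add(500, Pow(1, 3)), -1))) = Add(-399081, Mul(-1, Pow(Add(500, 1), -1))) = Add(-399081, Mul(-1, Pow(501, -1))) = Add(-399081, Mul(-1, Rational(1, 501))) = Add(-399081, Rational(-1, 501)) = Rational(-199939582, 501)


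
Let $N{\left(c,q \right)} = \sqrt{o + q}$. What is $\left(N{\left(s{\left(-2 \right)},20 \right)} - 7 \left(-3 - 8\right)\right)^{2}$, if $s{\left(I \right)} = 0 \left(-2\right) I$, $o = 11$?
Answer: $\left(77 + \sqrt{31}\right)^{2} \approx 6817.4$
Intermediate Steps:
$s{\left(I \right)} = 0$ ($s{\left(I \right)} = 0 I = 0$)
$N{\left(c,q \right)} = \sqrt{11 + q}$
$\left(N{\left(s{\left(-2 \right)},20 \right)} - 7 \left(-3 - 8\right)\right)^{2} = \left(\sqrt{11 + 20} - 7 \left(-3 - 8\right)\right)^{2} = \left(\sqrt{31} - -77\right)^{2} = \left(\sqrt{31} + 77\right)^{2} = \left(77 + \sqrt{31}\right)^{2}$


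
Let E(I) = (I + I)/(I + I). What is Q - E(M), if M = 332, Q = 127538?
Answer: 127537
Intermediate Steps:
E(I) = 1 (E(I) = (2*I)/((2*I)) = (2*I)*(1/(2*I)) = 1)
Q - E(M) = 127538 - 1*1 = 127538 - 1 = 127537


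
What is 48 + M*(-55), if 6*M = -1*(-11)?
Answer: -317/6 ≈ -52.833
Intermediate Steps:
M = 11/6 (M = (-1*(-11))/6 = (⅙)*11 = 11/6 ≈ 1.8333)
48 + M*(-55) = 48 + (11/6)*(-55) = 48 - 605/6 = -317/6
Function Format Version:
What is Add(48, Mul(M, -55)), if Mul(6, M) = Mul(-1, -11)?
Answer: Rational(-317, 6) ≈ -52.833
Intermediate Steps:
M = Rational(11, 6) (M = Mul(Rational(1, 6), Mul(-1, -11)) = Mul(Rational(1, 6), 11) = Rational(11, 6) ≈ 1.8333)
Add(48, Mul(M, -55)) = Add(48, Mul(Rational(11, 6), -55)) = Add(48, Rational(-605, 6)) = Rational(-317, 6)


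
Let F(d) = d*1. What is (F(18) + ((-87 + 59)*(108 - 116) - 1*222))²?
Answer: 400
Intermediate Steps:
F(d) = d
(F(18) + ((-87 + 59)*(108 - 116) - 1*222))² = (18 + ((-87 + 59)*(108 - 116) - 1*222))² = (18 + (-28*(-8) - 222))² = (18 + (224 - 222))² = (18 + 2)² = 20² = 400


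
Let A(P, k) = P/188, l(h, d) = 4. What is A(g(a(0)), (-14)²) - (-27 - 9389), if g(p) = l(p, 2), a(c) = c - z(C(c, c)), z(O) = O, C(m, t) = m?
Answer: 442553/47 ≈ 9416.0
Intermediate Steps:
a(c) = 0 (a(c) = c - c = 0)
g(p) = 4
A(P, k) = P/188 (A(P, k) = P*(1/188) = P/188)
A(g(a(0)), (-14)²) - (-27 - 9389) = (1/188)*4 - (-27 - 9389) = 1/47 - 1*(-9416) = 1/47 + 9416 = 442553/47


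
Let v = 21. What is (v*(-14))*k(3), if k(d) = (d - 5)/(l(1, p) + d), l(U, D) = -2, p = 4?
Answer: 588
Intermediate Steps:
k(d) = (-5 + d)/(-2 + d) (k(d) = (d - 5)/(-2 + d) = (-5 + d)/(-2 + d))
(v*(-14))*k(3) = (21*(-14))*((-5 + 3)/(-2 + 3)) = -294*(-2)/1 = -294*(-2) = 588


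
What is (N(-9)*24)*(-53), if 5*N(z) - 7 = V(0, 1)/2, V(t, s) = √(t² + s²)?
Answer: -1908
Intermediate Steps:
V(t, s) = √(s² + t²)
N(z) = 3/2 (N(z) = 7/5 + (√(1² + 0²)/2)/5 = 7/5 + (√(1 + 0)*(½))/5 = 7/5 + (√1*(½))/5 = 7/5 + (1*(½))/5 = 7/5 + (⅕)*(½) = 7/5 + ⅒ = 3/2)
(N(-9)*24)*(-53) = ((3/2)*24)*(-53) = 36*(-53) = -1908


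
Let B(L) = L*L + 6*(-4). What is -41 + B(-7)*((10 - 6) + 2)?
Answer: 109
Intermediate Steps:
B(L) = -24 + L**2 (B(L) = L**2 - 24 = -24 + L**2)
-41 + B(-7)*((10 - 6) + 2) = -41 + (-24 + (-7)**2)*((10 - 6) + 2) = -41 + (-24 + 49)*(4 + 2) = -41 + 25*6 = -41 + 150 = 109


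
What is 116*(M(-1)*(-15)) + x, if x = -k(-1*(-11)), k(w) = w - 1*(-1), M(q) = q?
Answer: 1728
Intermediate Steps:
k(w) = 1 + w (k(w) = w + 1 = 1 + w)
x = -12 (x = -(1 - 1*(-11)) = -(1 + 11) = -1*12 = -12)
116*(M(-1)*(-15)) + x = 116*(-1*(-15)) - 12 = 116*15 - 12 = 1740 - 12 = 1728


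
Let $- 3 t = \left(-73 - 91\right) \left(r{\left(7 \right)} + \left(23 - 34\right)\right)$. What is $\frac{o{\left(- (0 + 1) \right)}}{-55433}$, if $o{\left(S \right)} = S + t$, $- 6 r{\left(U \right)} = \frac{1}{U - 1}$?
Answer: $\frac{16304}{1496691} \approx 0.010893$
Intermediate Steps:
$r{\left(U \right)} = - \frac{1}{6 \left(-1 + U\right)}$ ($r{\left(U \right)} = - \frac{1}{6 \left(U - 1\right)} = - \frac{1}{6 \left(-1 + U\right)}$)
$t = - \frac{16277}{27}$ ($t = - \frac{\left(-73 - 91\right) \left(- \frac{1}{-6 + 6 \cdot 7} + \left(23 - 34\right)\right)}{3} = - \frac{\left(-164\right) \left(- \frac{1}{-6 + 42} + \left(23 - 34\right)\right)}{3} = - \frac{\left(-164\right) \left(- \frac{1}{36} - 11\right)}{3} = - \frac{\left(-164\right) \left(- \frac{397}{36}\right)}{3} = \left(- \frac{1}{3}\right) \frac{16277}{9} = - \frac{16277}{27} \approx -602.85$)
$o{\left(S \right)} = - \frac{16277}{27} + S$ ($o{\left(S \right)} = S - \frac{16277}{27} = - \frac{16277}{27} + S$)
$\frac{o{\left(- (0 + 1) \right)}}{-55433} = \frac{- \frac{16277}{27} - \left(0 + 1\right)}{-55433} = \left(- \frac{16277}{27} - 1\right) \left(- \frac{1}{55433}\right) = \left(- \frac{16304}{27}\right) \left(- \frac{1}{55433}\right) = \frac{16304}{1496691}$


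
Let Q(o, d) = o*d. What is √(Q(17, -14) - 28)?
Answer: I*√266 ≈ 16.31*I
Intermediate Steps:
Q(o, d) = d*o
√(Q(17, -14) - 28) = √(-14*17 - 28) = √(-238 - 28) = √(-266) = I*√266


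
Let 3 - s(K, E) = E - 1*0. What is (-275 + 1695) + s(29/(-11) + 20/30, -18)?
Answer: 1441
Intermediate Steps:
s(K, E) = 3 - E (s(K, E) = 3 - (E - 1*0) = 3 - (E + 0) = 3 - E)
(-275 + 1695) + s(29/(-11) + 20/30, -18) = (-275 + 1695) + (3 - 1*(-18)) = 1420 + (3 + 18) = 1420 + 21 = 1441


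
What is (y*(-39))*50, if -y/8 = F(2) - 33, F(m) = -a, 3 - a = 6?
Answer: -468000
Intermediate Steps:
a = -3 (a = 3 - 1*6 = 3 - 6 = -3)
F(m) = 3 (F(m) = -1*(-3) = 3)
y = 240 (y = -8*(3 - 33) = -8*(-30) = 240)
(y*(-39))*50 = (240*(-39))*50 = -9360*50 = -468000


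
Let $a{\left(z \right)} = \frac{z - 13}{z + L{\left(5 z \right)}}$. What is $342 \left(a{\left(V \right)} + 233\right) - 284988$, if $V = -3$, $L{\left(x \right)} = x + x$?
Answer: $- \frac{2256498}{11} \approx -2.0514 \cdot 10^{5}$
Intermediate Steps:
$L{\left(x \right)} = 2 x$
$a{\left(z \right)} = \frac{-13 + z}{11 z}$ ($a{\left(z \right)} = \frac{z - 13}{z + 2 \cdot 5 z} = \frac{-13 + z}{z + 10 z} = \frac{-13 + z}{11 z}$)
$342 \left(a{\left(V \right)} + 233\right) - 284988 = 342 \left(\frac{-13 - 3}{11 \left(-3\right)} + 233\right) - 284988 = 342 \left(\frac{1}{11} \left(- \frac{1}{3}\right) \left(-16\right) + 233\right) - 284988 = 342 \left(\frac{16}{33} + 233\right) - 284988 = 342 \cdot \frac{7705}{33} - 284988 = \frac{878370}{11} - 284988 = - \frac{2256498}{11}$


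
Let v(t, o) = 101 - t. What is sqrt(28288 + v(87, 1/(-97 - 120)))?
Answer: sqrt(28302) ≈ 168.23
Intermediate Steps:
sqrt(28288 + v(87, 1/(-97 - 120))) = sqrt(28288 + (101 - 1*87)) = sqrt(28288 + (101 - 87)) = sqrt(28288 + 14) = sqrt(28302)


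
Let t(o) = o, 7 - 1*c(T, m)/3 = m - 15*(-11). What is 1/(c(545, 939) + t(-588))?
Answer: -1/3879 ≈ -0.00025780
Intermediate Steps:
c(T, m) = -474 - 3*m (c(T, m) = 21 - 3*(m - 15*(-11)) = 21 - 3*(m + 165) = 21 - 3*(165 + m) = 21 + (-495 - 3*m) = -474 - 3*m)
1/(c(545, 939) + t(-588)) = 1/((-474 - 3*939) - 588) = 1/((-474 - 2817) - 588) = 1/(-3291 - 588) = 1/(-3879) = -1/3879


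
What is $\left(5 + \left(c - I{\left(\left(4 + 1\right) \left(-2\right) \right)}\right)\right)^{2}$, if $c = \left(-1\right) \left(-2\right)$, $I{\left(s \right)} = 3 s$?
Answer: $1369$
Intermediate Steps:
$c = 2$
$\left(5 + \left(c - I{\left(\left(4 + 1\right) \left(-2\right) \right)}\right)\right)^{2} = \left(5 - \left(-2 + 3 \left(4 + 1\right) \left(-2\right)\right)\right)^{2} = \left(5 - \left(-2 + 3 \cdot 5 \left(-2\right)\right)\right)^{2} = \left(5 - \left(-2 + 3 \left(-10\right)\right)\right)^{2} = \left(5 + \left(2 - -30\right)\right)^{2} = \left(5 + \left(2 + 30\right)\right)^{2} = \left(5 + 32\right)^{2} = 37^{2} = 1369$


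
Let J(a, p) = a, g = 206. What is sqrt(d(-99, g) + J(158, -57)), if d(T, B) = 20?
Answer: sqrt(178) ≈ 13.342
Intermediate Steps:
sqrt(d(-99, g) + J(158, -57)) = sqrt(20 + 158) = sqrt(178)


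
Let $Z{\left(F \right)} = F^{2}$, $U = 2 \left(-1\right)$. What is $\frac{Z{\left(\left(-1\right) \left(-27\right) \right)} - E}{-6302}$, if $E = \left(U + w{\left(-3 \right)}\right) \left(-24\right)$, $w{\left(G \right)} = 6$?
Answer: $- \frac{825}{6302} \approx -0.13091$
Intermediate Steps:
$U = -2$
$E = -96$ ($E = \left(-2 + 6\right) \left(-24\right) = 4 \left(-24\right) = -96$)
$\frac{Z{\left(\left(-1\right) \left(-27\right) \right)} - E}{-6302} = \frac{\left(\left(-1\right) \left(-27\right)\right)^{2} - -96}{-6302} = \left(27^{2} + 96\right) \left(- \frac{1}{6302}\right) = \left(729 + 96\right) \left(- \frac{1}{6302}\right) = 825 \left(- \frac{1}{6302}\right) = - \frac{825}{6302}$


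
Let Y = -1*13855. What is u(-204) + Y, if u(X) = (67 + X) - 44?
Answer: -14036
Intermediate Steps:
Y = -13855
u(X) = 23 + X
u(-204) + Y = (23 - 204) - 13855 = -181 - 13855 = -14036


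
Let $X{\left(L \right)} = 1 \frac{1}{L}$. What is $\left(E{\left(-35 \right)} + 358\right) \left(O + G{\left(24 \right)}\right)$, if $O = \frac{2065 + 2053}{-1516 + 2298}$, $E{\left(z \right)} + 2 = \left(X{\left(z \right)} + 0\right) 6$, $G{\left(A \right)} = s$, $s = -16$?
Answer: $- \frac{52269438}{13685} \approx -3819.5$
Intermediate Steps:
$X{\left(L \right)} = \frac{1}{L}$
$G{\left(A \right)} = -16$
$E{\left(z \right)} = -2 + \frac{6}{z}$ ($E{\left(z \right)} = -2 + \left(\frac{1}{z} + 0\right) 6 = -2 + \frac{1}{z} 6 = -2 + \frac{6}{z}$)
$O = \frac{2059}{391}$ ($O = \frac{4118}{782} = 4118 \cdot \frac{1}{782} = \frac{2059}{391} \approx 5.266$)
$\left(E{\left(-35 \right)} + 358\right) \left(O + G{\left(24 \right)}\right) = \left(\left(-2 + \frac{6}{-35}\right) + 358\right) \left(\frac{2059}{391} - 16\right) = \left(\left(-2 + 6 \left(- \frac{1}{35}\right)\right) + 358\right) \left(- \frac{4197}{391}\right) = \left(\left(-2 - \frac{6}{35}\right) + 358\right) \left(- \frac{4197}{391}\right) = \left(- \frac{76}{35} + 358\right) \left(- \frac{4197}{391}\right) = \frac{12454}{35} \left(- \frac{4197}{391}\right) = - \frac{52269438}{13685}$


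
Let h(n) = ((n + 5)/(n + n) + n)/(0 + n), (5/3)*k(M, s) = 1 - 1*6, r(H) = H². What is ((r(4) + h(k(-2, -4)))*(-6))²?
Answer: 94864/9 ≈ 10540.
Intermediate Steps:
k(M, s) = -3 (k(M, s) = 3*(1 - 1*6)/5 = 3*(1 - 6)/5 = (⅗)*(-5) = -3)
h(n) = (n + (5 + n)/(2*n))/n (h(n) = ((5 + n)/((2*n)) + n)/n = ((5 + n)*(1/(2*n)) + n)/n = ((5 + n)/(2*n) + n)/n = (n + (5 + n)/(2*n))/n)
((r(4) + h(k(-2, -4)))*(-6))² = ((4² + (½)*(5 - 3 + 2*(-3)²)/(-3)²)*(-6))² = ((16 + (½)*(⅑)*(5 - 3 + 2*9))*(-6))² = ((16 + (½)*(⅑)*(5 - 3 + 18))*(-6))² = ((16 + (½)*(⅑)*20)*(-6))² = ((16 + 10/9)*(-6))² = ((154/9)*(-6))² = (-308/3)² = 94864/9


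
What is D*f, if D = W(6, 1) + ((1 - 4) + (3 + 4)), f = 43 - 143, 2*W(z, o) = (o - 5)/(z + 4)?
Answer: -380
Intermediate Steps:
W(z, o) = (-5 + o)/(2*(4 + z)) (W(z, o) = ((o - 5)/(z + 4))/2 = ((-5 + o)/(4 + z))/2 = (-5 + o)/(2*(4 + z)))
f = -100
D = 19/5 (D = (-5 + 1)/(2*(4 + 6)) + ((1 - 4) + (3 + 4)) = (½)*(-4)/10 + (-3 + 7) = (½)*(⅒)*(-4) + 4 = -⅕ + 4 = 19/5 ≈ 3.8000)
D*f = (19/5)*(-100) = -380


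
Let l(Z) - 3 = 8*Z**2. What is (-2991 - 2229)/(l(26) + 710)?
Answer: -5220/6121 ≈ -0.85280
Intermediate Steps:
l(Z) = 3 + 8*Z**2
(-2991 - 2229)/(l(26) + 710) = (-2991 - 2229)/((3 + 8*26**2) + 710) = -5220/((3 + 8*676) + 710) = -5220/((3 + 5408) + 710) = -5220/(5411 + 710) = -5220/6121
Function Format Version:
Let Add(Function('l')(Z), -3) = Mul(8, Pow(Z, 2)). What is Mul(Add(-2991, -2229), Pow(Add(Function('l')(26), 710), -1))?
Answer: Rational(-5220, 6121) ≈ -0.85280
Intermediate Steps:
Function('l')(Z) = Add(3, Mul(8, Pow(Z, 2)))
Mul(Add(-2991, -2229), Pow(Add(Function('l')(26), 710), -1)) = Mul(Add(-2991, -2229), Pow(Add(Add(3, Mul(8, Pow(26, 2))), 710), -1)) = Mul(-5220, Pow(Add(Add(3, Mul(8, 676)), 710), -1)) = Mul(-5220, Pow(Add(Add(3, 5408), 710), -1)) = Mul(-5220, Pow(Add(5411, 710), -1)) = Mul(-5220, Pow(6121, -1)) = Mul(-5220, Rational(1, 6121)) = Rational(-5220, 6121)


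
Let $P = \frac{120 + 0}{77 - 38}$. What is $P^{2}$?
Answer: $\frac{1600}{169} \approx 9.4675$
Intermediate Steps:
$P = \frac{40}{13}$ ($P = \frac{120}{39} = 120 \cdot \frac{1}{39} = \frac{40}{13} \approx 3.0769$)
$P^{2} = \left(\frac{40}{13}\right)^{2} = \frac{1600}{169}$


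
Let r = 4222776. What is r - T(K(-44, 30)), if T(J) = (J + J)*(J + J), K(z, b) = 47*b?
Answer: -3729624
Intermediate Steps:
T(J) = 4*J² (T(J) = (2*J)*(2*J) = 4*J²)
r - T(K(-44, 30)) = 4222776 - 4*(47*30)² = 4222776 - 4*1410² = 4222776 - 4*1988100 = 4222776 - 1*7952400 = 4222776 - 7952400 = -3729624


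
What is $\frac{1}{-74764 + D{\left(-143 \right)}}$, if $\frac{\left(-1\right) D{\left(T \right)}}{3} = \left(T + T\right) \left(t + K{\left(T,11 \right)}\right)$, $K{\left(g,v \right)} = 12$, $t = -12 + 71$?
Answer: $- \frac{1}{13846} \approx -7.2223 \cdot 10^{-5}$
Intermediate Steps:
$t = 59$
$D{\left(T \right)} = - 426 T$ ($D{\left(T \right)} = - 3 \left(T + T\right) \left(59 + 12\right) = - 3 \cdot 2 T 71 = - 3 \cdot 142 T = - 426 T$)
$\frac{1}{-74764 + D{\left(-143 \right)}} = \frac{1}{-74764 - -60918} = \frac{1}{-74764 + 60918} = \frac{1}{-13846} = - \frac{1}{13846}$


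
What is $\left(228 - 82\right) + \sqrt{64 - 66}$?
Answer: $146 + i \sqrt{2} \approx 146.0 + 1.4142 i$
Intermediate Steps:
$\left(228 - 82\right) + \sqrt{64 - 66} = \left(228 - 82\right) + \sqrt{-2} = \left(228 - 82\right) + i \sqrt{2} = 146 + i \sqrt{2}$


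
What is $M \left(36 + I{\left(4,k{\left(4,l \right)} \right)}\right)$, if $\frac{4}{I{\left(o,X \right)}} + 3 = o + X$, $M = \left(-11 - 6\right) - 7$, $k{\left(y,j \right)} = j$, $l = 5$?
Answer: $-880$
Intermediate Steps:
$M = -24$ ($M = -17 - 7 = -24$)
$I{\left(o,X \right)} = \frac{4}{-3 + X + o}$ ($I{\left(o,X \right)} = \frac{4}{-3 + \left(o + X\right)} = \frac{4}{-3 + \left(X + o\right)} = \frac{4}{-3 + X + o}$)
$M \left(36 + I{\left(4,k{\left(4,l \right)} \right)}\right) = - 24 \left(36 + \frac{4}{-3 + 5 + 4}\right) = - 24 \left(36 + \frac{4}{6}\right) = - 24 \left(36 + 4 \cdot \frac{1}{6}\right) = - 24 \left(36 + \frac{2}{3}\right) = \left(-24\right) \frac{110}{3} = -880$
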